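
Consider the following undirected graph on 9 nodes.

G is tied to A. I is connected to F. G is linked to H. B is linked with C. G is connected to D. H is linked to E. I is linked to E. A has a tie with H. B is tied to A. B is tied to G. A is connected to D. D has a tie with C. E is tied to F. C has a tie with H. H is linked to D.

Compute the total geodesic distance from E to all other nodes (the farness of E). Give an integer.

14

Distances from E: A:2, B:3, C:2, D:2, F:1, G:2, H:1, I:1.
Sum = 2 + 3 + 2 + 2 + 1 + 2 + 1 + 1 = 14.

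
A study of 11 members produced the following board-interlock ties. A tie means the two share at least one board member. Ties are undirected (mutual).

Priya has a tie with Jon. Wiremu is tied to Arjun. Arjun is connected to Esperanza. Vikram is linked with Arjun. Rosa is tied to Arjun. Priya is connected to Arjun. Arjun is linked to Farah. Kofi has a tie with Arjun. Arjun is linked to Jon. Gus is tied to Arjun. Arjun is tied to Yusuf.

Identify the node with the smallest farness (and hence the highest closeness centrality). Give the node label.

Farness (sum of distances to all others) for each node — Arjun:10, Esperanza:19, Farah:19, Gus:19, Jon:18, Kofi:19, Priya:18, Rosa:19, Vikram:19, Wiremu:19, Yusuf:19.
The smallest farness is 10, for Arjun, so Arjun has the highest closeness.

Arjun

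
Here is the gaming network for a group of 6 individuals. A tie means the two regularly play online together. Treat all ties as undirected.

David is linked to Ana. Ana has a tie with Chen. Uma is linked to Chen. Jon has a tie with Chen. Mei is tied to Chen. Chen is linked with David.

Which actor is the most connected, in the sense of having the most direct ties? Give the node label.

Degrees — Ana:2, Chen:5, David:2, Jon:1, Mei:1, Uma:1.
The maximum is 5, attained only by Chen.

Chen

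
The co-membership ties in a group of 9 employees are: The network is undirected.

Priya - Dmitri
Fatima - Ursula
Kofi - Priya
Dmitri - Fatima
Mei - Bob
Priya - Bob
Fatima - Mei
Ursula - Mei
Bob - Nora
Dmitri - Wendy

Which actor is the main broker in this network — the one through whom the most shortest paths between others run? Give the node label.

Unnormalized betweenness of each node: Bob:10, Dmitri:10, Fatima:5, Kofi:0, Mei:5, Nora:0, Priya:11, Ursula:0, Wendy:0.
Priya has the largest value, 11, making it the main broker — the node through which the most shortest paths run.

Priya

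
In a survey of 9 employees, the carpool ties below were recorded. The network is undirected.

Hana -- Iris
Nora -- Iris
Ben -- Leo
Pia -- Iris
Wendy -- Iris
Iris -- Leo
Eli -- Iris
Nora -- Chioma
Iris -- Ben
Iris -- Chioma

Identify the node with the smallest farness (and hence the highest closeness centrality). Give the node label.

Farness (sum of distances to all others) for each node — Ben:14, Chioma:14, Eli:15, Hana:15, Iris:8, Leo:14, Nora:14, Pia:15, Wendy:15.
The smallest farness is 8, for Iris, so Iris has the highest closeness.

Iris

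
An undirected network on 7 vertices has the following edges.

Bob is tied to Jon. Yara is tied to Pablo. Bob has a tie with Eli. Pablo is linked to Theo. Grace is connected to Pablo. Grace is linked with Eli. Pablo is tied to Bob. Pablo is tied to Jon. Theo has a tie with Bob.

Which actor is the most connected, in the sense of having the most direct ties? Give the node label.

Pablo

Degrees — Bob:4, Eli:2, Grace:2, Jon:2, Pablo:5, Theo:2, Yara:1.
The maximum is 5, attained only by Pablo.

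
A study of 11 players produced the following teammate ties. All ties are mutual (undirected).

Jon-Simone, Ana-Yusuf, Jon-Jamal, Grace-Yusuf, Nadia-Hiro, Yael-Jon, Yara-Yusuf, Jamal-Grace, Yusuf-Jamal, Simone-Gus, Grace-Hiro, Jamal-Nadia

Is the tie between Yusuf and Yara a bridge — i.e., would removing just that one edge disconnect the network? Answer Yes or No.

Yes

Without the Yusuf–Yara edge there is no alternate route between Yusuf and Yara, so the network disconnects. It is a bridge.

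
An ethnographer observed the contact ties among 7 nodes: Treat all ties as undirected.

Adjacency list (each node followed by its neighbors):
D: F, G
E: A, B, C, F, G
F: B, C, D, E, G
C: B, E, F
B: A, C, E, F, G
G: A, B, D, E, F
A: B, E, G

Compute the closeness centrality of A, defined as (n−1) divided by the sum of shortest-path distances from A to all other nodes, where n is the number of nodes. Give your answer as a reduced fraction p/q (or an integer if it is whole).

Distances from A: B:1, C:2, D:2, E:1, F:2, G:1. Sum = 9.
n = 7, so closeness = 6/9 = 2/3.

2/3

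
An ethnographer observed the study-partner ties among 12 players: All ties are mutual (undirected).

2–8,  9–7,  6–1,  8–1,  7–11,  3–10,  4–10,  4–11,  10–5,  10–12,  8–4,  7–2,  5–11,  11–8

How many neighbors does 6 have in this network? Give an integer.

1

6 is directly tied to 1. That is 1 neighbor, so the degree of 6 is 1.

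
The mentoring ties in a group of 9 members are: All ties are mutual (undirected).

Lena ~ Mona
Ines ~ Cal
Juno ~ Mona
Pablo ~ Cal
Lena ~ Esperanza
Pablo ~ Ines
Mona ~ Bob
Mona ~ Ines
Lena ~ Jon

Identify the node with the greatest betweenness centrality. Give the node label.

Mona

Unnormalized betweenness of each node: Bob:0, Cal:0, Esperanza:0, Ines:12, Jon:0, Juno:0, Lena:13, Mona:22, Pablo:0.
Mona has the largest value, 22, making it the main broker — the node through which the most shortest paths run.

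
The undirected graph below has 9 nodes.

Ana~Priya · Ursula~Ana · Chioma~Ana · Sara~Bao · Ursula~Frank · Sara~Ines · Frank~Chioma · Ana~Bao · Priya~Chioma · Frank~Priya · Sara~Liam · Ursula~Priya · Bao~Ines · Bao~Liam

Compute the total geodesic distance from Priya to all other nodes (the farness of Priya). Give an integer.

15

Distances from Priya: Ana:1, Bao:2, Chioma:1, Frank:1, Ines:3, Liam:3, Sara:3, Ursula:1.
Sum = 1 + 2 + 1 + 1 + 3 + 3 + 3 + 1 = 15.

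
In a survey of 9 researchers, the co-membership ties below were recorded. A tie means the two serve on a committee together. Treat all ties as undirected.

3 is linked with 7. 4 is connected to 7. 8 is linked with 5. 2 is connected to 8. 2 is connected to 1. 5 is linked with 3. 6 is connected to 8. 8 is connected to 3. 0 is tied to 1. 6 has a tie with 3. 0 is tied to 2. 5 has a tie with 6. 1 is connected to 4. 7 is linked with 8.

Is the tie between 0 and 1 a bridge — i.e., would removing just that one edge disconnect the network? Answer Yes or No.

Even without that edge, 0 still reaches 1 via 0 – 2 – 1, so the network stays connected. Not a bridge.

No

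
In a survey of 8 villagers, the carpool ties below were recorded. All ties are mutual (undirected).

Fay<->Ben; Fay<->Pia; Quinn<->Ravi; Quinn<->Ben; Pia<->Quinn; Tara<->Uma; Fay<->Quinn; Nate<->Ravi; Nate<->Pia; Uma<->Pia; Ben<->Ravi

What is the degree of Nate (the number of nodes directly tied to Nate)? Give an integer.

2

Nate is directly tied to Pia and Ravi. That is 2 neighbors, so the degree of Nate is 2.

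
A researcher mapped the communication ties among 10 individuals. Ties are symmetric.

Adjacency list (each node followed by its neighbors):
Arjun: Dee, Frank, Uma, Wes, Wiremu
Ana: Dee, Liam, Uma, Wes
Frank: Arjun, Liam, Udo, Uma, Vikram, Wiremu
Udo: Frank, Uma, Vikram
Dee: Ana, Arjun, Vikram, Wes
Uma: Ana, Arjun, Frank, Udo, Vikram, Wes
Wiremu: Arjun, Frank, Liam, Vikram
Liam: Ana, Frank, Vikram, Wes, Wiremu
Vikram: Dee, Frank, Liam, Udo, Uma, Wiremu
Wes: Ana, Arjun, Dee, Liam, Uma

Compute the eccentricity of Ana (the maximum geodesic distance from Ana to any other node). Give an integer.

2

Distances from Ana: Arjun:2, Dee:1, Frank:2, Liam:1, Udo:2, Uma:1, Vikram:2, Wes:1, Wiremu:2.
The largest is 2 (to Arjun, Udo, Frank, Vikram, and Wiremu), so the eccentricity of Ana is 2.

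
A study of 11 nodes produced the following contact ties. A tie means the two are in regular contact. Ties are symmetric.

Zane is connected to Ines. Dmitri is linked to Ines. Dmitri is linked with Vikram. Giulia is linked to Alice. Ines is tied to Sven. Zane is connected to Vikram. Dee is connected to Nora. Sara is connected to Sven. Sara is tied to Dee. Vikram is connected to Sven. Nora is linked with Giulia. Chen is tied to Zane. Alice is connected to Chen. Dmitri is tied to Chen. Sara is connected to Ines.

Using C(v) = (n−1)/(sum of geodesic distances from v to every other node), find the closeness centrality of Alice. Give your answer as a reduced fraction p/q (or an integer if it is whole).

Distances from Alice: Chen:1, Dee:3, Dmitri:2, Giulia:1, Ines:3, Nora:2, Sara:4, Sven:4, Vikram:3, Zane:2. Sum = 25.
n = 11, so closeness = 10/25 = 2/5.

2/5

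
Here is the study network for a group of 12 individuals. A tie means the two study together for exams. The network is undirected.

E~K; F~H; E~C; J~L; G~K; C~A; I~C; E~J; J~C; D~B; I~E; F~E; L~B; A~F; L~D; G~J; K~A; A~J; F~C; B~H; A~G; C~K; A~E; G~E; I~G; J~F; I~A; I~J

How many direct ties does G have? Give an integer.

5

G is directly tied to A, E, I, J, and K. That is 5 neighbors, so the degree of G is 5.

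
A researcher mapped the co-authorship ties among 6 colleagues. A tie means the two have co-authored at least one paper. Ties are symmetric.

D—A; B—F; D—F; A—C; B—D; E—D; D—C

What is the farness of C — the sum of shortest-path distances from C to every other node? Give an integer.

Distances from C: A:1, B:2, D:1, E:2, F:2.
Sum = 1 + 2 + 1 + 2 + 2 = 8.

8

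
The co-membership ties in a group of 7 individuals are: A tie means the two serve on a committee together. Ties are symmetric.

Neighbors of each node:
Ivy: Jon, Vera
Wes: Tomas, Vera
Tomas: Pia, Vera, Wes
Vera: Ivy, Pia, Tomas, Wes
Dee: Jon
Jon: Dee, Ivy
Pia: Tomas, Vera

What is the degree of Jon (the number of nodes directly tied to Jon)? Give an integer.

2

Jon is directly tied to Dee and Ivy. That is 2 neighbors, so the degree of Jon is 2.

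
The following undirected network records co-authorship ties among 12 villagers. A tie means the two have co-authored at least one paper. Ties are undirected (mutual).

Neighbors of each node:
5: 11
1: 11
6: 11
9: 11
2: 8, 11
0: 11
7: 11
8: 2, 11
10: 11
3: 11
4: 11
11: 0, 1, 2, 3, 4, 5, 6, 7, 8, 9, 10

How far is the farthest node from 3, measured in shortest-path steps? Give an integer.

Distances from 3: 0:2, 1:2, 2:2, 4:2, 5:2, 6:2, 7:2, 8:2, 9:2, 10:2, 11:1.
The largest is 2 (to 5, 6, 1, 2, 7, 0, 9, 4, 8, and 10), so the eccentricity of 3 is 2.

2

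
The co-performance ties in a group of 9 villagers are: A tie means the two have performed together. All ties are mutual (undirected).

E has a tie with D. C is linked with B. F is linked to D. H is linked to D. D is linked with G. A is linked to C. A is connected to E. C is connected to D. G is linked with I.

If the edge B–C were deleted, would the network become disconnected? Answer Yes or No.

Yes

Without the B–C edge there is no alternate route between B and C, so the network disconnects. It is a bridge.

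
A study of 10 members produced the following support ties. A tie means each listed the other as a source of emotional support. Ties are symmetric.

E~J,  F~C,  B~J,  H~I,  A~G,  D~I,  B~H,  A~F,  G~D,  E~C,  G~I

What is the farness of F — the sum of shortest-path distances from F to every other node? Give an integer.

Distances from F: A:1, B:4, C:1, D:3, E:2, G:2, H:4, I:3, J:3.
Sum = 1 + 4 + 1 + 3 + 2 + 2 + 4 + 3 + 3 = 23.

23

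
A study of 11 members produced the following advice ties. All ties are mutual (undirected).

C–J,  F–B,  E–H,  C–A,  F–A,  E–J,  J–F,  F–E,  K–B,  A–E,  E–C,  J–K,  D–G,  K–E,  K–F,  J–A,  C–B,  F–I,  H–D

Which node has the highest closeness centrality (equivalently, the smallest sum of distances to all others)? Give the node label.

E

Farness (sum of distances to all others) for each node — A:19, B:23, C:20, D:27, E:15, F:17, G:36, H:20, I:26, J:18, K:19.
The smallest farness is 15, for E, so E has the highest closeness.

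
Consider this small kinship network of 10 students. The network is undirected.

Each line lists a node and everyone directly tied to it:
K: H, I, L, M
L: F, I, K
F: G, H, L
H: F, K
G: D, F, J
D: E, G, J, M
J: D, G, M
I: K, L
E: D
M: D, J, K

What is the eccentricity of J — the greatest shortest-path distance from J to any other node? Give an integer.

3

Distances from J: D:1, E:2, F:2, G:1, H:3, I:3, K:2, L:3, M:1.
The largest is 3 (to H, L, and I), so the eccentricity of J is 3.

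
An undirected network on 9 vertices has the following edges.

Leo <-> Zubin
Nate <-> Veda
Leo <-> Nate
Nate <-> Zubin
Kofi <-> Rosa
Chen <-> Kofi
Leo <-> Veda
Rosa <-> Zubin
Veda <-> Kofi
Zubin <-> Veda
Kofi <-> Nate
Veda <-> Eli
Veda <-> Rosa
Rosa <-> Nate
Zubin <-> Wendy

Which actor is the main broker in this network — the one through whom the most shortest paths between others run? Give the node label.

Veda

Unnormalized betweenness of each node: Chen:0, Eli:0, Kofi:7, Leo:0, Nate:8/3, Rosa:4/3, Veda:29/3, Wendy:0, Zubin:22/3.
Veda has the largest value, 29/3, making it the main broker — the node through which the most shortest paths run.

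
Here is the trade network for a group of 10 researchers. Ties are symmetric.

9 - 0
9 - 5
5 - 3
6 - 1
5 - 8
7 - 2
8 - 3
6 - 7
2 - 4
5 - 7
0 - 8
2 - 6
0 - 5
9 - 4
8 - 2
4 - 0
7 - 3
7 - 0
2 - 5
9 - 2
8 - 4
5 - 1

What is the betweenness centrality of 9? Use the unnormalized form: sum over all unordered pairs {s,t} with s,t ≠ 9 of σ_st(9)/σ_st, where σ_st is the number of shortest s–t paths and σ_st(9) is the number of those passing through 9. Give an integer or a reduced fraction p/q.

13/20

Pairs whose geodesics pass through 9 — 5–4: 1/4; 2–0: 1/5; 4–1: 1/5.
All other pairs contribute 0.
Summing the contributions gives betweenness(9) = 13/20.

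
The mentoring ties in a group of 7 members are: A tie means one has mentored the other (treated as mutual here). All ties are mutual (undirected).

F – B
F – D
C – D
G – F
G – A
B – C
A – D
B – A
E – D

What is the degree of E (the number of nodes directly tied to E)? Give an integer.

E is directly tied to D. That is 1 neighbor, so the degree of E is 1.

1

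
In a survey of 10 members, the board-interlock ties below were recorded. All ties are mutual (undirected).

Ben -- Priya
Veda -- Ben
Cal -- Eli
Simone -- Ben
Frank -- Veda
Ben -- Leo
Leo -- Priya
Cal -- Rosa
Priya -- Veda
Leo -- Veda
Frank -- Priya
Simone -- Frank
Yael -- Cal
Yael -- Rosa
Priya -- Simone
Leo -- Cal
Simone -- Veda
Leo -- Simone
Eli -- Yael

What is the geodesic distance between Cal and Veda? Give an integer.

One shortest route is Cal – Leo – Veda, which uses 2 edges, and Cal and Veda are not directly tied, so nothing shorter exists. So d(Cal,Veda) = 2.

2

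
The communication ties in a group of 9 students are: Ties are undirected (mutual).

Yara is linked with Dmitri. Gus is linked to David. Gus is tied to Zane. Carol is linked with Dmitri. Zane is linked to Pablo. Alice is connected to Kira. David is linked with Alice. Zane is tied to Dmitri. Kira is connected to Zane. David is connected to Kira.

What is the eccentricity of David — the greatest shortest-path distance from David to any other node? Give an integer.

4

Distances from David: Alice:1, Carol:4, Dmitri:3, Gus:1, Kira:1, Pablo:3, Yara:4, Zane:2.
The largest is 4 (to Carol and Yara), so the eccentricity of David is 4.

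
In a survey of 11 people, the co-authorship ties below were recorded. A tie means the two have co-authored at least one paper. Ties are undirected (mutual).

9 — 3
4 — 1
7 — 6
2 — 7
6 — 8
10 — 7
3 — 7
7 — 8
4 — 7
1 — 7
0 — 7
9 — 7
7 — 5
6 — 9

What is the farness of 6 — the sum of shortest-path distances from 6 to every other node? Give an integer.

Distances from 6: 0:2, 1:2, 2:2, 3:2, 4:2, 5:2, 7:1, 8:1, 9:1, 10:2.
Sum = 2 + 2 + 2 + 2 + 2 + 2 + 1 + 1 + 1 + 2 = 17.

17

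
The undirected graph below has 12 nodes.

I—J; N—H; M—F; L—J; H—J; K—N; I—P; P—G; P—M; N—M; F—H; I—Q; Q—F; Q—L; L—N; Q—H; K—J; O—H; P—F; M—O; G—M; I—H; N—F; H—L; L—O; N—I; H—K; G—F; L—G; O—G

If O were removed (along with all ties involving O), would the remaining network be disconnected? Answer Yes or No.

Even without O, every remaining node can still reach every other (the residual graph is connected), so O is not a cut vertex.

No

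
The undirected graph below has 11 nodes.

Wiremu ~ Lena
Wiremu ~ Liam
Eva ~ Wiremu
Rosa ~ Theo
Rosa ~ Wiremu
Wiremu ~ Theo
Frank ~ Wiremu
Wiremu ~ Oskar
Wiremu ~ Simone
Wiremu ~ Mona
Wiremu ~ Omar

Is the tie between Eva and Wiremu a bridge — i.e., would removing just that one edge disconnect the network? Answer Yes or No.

Without the Eva–Wiremu edge there is no alternate route between Eva and Wiremu, so the network disconnects. It is a bridge.

Yes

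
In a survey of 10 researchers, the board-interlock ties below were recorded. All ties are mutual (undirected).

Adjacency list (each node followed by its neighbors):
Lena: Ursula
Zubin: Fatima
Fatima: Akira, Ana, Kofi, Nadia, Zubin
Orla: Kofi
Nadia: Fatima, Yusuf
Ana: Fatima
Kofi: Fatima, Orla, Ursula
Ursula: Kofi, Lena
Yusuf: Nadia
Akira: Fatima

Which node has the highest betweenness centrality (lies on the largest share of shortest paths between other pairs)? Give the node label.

Unnormalized betweenness of each node: Akira:0, Ana:0, Fatima:29, Kofi:20, Lena:0, Nadia:8, Orla:0, Ursula:8, Yusuf:0, Zubin:0.
Fatima has the largest value, 29, making it the main broker — the node through which the most shortest paths run.

Fatima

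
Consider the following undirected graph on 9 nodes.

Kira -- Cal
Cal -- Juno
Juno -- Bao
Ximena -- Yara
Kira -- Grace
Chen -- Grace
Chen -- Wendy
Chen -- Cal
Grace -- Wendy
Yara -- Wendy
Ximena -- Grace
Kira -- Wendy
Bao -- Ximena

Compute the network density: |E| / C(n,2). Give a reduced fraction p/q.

There are 13 edges and 9 nodes, so the maximum possible is C(9,2) = 36.
Density = 13/36.

13/36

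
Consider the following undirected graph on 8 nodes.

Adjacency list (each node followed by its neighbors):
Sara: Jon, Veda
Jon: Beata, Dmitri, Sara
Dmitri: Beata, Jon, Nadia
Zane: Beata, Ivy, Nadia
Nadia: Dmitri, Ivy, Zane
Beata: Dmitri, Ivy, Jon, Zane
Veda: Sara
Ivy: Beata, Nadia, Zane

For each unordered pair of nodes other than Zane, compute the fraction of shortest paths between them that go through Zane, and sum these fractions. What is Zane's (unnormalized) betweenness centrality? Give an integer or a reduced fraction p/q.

Pairs whose geodesics pass through Zane — Nadia–Beata: 1/3.
All other pairs contribute 0.
Summing the contributions gives betweenness(Zane) = 1/3.

1/3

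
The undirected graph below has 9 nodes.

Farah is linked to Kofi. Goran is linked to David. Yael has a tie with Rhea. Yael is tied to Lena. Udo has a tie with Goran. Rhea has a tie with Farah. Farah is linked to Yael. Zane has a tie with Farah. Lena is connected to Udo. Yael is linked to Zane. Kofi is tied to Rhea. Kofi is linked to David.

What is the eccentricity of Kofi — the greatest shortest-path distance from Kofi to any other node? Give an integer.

Distances from Kofi: David:1, Farah:1, Goran:2, Lena:3, Rhea:1, Udo:3, Yael:2, Zane:2.
The largest is 3 (to Lena and Udo), so the eccentricity of Kofi is 3.

3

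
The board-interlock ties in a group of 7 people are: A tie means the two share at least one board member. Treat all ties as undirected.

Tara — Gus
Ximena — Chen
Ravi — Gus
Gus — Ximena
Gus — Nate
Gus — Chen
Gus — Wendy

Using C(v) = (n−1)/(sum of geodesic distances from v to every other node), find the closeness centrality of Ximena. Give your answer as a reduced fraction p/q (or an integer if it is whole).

3/5

Distances from Ximena: Chen:1, Gus:1, Nate:2, Ravi:2, Tara:2, Wendy:2. Sum = 10.
n = 7, so closeness = 6/10 = 3/5.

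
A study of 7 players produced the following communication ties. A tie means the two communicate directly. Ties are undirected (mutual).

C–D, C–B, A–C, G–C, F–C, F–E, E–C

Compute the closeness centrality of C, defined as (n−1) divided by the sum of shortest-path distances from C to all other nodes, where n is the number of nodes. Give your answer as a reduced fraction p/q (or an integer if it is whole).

1

Distances from C: A:1, B:1, D:1, E:1, F:1, G:1. Sum = 6.
n = 7, so closeness = 6/6 = 1.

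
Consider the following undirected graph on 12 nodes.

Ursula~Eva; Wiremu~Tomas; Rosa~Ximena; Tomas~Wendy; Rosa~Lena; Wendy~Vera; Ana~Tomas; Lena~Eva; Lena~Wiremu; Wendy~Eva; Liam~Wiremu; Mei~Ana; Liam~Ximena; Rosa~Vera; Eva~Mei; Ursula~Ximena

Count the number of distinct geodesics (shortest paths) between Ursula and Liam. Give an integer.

The shortest distance is 2, and the only length-2 path is Ursula–Ximena–Liam. So there is exactly 1 shortest path.

1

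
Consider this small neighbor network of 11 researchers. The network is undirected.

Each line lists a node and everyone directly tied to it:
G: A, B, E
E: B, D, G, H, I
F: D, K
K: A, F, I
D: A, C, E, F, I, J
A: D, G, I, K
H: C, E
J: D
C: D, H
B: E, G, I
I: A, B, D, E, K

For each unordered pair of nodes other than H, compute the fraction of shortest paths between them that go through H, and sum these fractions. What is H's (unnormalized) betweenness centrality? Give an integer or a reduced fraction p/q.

7/6

Pairs whose geodesics pass through H — E–C: 1/2; C–G: 1/3; C–B: 1/3.
All other pairs contribute 0.
Summing the contributions gives betweenness(H) = 7/6.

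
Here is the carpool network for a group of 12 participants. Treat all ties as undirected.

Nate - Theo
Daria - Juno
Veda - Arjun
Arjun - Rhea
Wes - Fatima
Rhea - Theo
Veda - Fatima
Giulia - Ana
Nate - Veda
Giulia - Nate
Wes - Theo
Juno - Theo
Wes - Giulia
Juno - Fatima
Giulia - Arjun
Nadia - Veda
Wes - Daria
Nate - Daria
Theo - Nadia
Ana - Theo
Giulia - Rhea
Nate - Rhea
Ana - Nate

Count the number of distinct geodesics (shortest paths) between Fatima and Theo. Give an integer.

The shortest distance is 2. The length-2 paths are: Fatima–Wes–Theo; Fatima–Juno–Theo.
That gives 2 distinct shortest paths.

2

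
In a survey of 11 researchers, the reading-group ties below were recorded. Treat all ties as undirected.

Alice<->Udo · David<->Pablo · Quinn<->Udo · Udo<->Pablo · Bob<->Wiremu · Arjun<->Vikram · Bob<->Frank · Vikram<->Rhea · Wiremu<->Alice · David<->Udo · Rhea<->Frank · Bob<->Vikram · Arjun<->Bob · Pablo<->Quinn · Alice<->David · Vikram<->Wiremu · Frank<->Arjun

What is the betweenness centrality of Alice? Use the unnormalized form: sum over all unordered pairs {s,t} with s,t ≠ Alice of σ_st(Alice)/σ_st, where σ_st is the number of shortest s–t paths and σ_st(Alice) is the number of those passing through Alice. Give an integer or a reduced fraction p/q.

Pairs whose geodesics pass through Alice — David–Vikram: 1; David–Bob: 1; David–Wiremu: 1; David–Frank: 1; David–Arjun: 2/2; David–Rhea: 1; Pablo–Vikram: 2/2; Pablo–Bob: 2/2; Pablo–Wiremu: 2/2; Pablo–Frank: 2/2; Pablo–Arjun: 4/4; Pablo–Rhea: 2/2; Udo–Vikram: 1; Udo–Bob: 1 … (+10 more pairs).
All other pairs contribute 0.
Summing the contributions gives betweenness(Alice) = 24.

24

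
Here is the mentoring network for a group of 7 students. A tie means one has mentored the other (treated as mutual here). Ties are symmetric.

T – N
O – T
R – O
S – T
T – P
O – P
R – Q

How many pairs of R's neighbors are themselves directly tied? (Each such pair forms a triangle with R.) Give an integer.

0

R's neighbors are O and Q, but none of them are tied to each other, so no triangle contains R.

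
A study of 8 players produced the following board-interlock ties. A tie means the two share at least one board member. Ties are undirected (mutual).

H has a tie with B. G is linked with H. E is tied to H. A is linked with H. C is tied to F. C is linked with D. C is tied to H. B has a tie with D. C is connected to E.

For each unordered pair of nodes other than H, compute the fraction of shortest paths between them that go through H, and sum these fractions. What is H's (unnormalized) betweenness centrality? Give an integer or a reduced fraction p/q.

Pairs whose geodesics pass through H — C–B: 1/2; C–A: 1; C–G: 1; F–B: 1/2; F–A: 1; F–G: 1; D–A: 2/2; D–G: 2/2; E–B: 1; E–A: 1; E–G: 1; B–A: 1; B–G: 1; A–G: 1.
All other pairs contribute 0.
Summing the contributions gives betweenness(H) = 13.

13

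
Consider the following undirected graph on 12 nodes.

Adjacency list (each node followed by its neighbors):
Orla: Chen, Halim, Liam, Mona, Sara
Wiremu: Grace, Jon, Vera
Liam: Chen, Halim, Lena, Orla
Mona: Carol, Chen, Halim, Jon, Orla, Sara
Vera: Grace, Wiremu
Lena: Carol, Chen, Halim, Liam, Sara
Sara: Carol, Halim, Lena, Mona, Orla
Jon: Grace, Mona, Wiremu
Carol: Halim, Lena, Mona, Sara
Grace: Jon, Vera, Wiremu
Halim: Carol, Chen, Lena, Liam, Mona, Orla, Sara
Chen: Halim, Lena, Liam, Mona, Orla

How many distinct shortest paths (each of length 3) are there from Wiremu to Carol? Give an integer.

The shortest distance is 3, and the only length-3 path is Wiremu–Jon–Mona–Carol. So there is exactly 1 shortest path.

1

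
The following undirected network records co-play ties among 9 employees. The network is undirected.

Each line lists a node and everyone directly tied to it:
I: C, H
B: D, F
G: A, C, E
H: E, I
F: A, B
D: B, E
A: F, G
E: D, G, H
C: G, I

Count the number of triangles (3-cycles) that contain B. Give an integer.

B's neighbors are D and F, but none of them are tied to each other, so no triangle contains B.

0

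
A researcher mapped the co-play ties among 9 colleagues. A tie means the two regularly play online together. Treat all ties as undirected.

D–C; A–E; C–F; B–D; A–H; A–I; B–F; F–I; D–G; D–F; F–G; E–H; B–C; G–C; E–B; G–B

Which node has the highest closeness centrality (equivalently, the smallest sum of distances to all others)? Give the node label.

Farness (sum of distances to all others) for each node — A:16, B:11, C:14, D:14, E:13, F:12, G:14, H:18, I:14.
The smallest farness is 11, for B, so B has the highest closeness.

B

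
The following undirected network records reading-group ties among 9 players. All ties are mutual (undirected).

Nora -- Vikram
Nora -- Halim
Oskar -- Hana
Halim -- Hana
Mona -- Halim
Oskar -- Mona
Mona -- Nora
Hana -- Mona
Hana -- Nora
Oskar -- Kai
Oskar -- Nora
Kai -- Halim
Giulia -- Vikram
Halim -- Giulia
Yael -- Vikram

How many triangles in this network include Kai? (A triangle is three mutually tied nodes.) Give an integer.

0

Kai's neighbors are Halim and Oskar, but none of them are tied to each other, so no triangle contains Kai.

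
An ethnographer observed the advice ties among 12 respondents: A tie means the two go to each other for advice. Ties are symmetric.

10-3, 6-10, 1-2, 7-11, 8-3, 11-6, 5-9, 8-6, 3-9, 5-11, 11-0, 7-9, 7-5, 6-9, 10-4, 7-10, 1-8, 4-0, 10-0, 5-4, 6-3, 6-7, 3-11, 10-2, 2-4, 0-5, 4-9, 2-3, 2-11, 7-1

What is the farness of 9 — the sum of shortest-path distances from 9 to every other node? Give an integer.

17

Distances from 9: 0:2, 1:2, 2:2, 3:1, 4:1, 5:1, 6:1, 7:1, 8:2, 10:2, 11:2.
Sum = 2 + 2 + 2 + 1 + 1 + 1 + 1 + 1 + 2 + 2 + 2 = 17.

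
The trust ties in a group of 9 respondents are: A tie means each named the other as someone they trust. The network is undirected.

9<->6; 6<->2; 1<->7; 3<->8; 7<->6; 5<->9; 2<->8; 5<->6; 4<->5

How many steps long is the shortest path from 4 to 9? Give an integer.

One shortest route is 4 – 5 – 9, which uses 2 edges, and 4 and 9 are not directly tied, so nothing shorter exists. So d(4,9) = 2.

2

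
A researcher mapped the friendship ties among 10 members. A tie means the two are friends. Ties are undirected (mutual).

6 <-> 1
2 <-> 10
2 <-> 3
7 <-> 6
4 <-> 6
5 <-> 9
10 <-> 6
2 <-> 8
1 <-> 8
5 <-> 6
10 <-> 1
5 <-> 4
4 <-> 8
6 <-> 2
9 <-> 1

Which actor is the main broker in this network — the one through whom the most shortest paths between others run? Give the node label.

Unnormalized betweenness of each node: 1:17/3, 2:55/6, 3:0, 4:5/3, 5:5/2, 6:47/3, 7:0, 8:8/3, 9:1/2, 10:7/6.
6 has the largest value, 47/3, making it the main broker — the node through which the most shortest paths run.

6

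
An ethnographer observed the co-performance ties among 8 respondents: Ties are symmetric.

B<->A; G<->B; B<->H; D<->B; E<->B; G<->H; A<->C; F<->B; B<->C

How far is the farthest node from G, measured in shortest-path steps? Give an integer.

2

Distances from G: A:2, B:1, C:2, D:2, E:2, F:2, H:1.
The largest is 2 (to C, D, F, A, and E), so the eccentricity of G is 2.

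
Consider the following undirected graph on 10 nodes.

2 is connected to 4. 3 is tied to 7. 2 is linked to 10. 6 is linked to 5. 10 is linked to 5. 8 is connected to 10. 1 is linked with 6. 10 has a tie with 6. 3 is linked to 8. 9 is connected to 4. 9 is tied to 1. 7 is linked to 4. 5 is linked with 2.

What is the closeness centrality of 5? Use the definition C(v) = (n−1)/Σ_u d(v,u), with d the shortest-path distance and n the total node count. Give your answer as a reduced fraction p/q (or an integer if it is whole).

1/2

Distances from 5: 1:2, 2:1, 3:3, 4:2, 6:1, 7:3, 8:2, 9:3, 10:1. Sum = 18.
n = 10, so closeness = 9/18 = 1/2.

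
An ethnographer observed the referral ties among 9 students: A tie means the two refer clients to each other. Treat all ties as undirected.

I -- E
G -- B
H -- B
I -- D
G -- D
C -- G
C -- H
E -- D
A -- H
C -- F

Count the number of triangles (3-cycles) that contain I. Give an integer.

I's neighbors: D and E.
Neighbor pairs that are themselves tied: I–D–E. Each forms one triangle with I, for 1 in total.

1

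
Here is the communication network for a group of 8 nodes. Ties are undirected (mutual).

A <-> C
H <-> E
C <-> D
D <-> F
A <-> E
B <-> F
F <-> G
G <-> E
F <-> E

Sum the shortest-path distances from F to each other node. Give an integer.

10

Distances from F: A:2, B:1, C:2, D:1, E:1, G:1, H:2.
Sum = 2 + 1 + 2 + 1 + 1 + 1 + 2 = 10.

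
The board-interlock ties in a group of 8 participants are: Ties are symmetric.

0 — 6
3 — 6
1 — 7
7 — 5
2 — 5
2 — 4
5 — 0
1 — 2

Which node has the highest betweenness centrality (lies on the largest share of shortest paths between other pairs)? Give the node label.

Unnormalized betweenness of each node: 0:10, 1:1, 2:8, 3:0, 4:0, 5:13, 6:6, 7:2.
5 has the largest value, 13, making it the main broker — the node through which the most shortest paths run.

5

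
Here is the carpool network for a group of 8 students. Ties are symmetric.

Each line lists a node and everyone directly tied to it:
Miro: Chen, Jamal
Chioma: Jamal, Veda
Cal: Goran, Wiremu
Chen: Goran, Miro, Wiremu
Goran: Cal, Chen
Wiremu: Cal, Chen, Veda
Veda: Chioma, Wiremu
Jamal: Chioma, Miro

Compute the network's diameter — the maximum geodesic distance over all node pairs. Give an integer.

Eccentricity of each node (its greatest distance to any other): Cal:4, Chen:3, Chioma:4, Goran:4, Jamal:4, Miro:3, Veda:3, Wiremu:3.
The maximum eccentricity is 4, realized for instance by the pair Cal–Jamal via Cal – Wiremu – Chen – Miro – Jamal. So the diameter is 4.

4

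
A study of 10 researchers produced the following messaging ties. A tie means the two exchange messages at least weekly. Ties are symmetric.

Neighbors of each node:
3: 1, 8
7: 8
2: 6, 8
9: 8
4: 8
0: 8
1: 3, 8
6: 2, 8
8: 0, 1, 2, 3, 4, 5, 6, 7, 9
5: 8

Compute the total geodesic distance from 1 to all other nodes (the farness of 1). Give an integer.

Distances from 1: 0:2, 2:2, 3:1, 4:2, 5:2, 6:2, 7:2, 8:1, 9:2.
Sum = 2 + 2 + 1 + 2 + 2 + 2 + 2 + 1 + 2 = 16.

16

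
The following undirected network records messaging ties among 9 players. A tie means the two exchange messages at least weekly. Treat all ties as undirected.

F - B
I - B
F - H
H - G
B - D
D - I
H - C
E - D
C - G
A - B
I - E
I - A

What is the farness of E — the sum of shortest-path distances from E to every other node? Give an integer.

23

Distances from E: A:2, B:2, C:5, D:1, F:3, G:5, H:4, I:1.
Sum = 2 + 2 + 5 + 1 + 3 + 5 + 4 + 1 = 23.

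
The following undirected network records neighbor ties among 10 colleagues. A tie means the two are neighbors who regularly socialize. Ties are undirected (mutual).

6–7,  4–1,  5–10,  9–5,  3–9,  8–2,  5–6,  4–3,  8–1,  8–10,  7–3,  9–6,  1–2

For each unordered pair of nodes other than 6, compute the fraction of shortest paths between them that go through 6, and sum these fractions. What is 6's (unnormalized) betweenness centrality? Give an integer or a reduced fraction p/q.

3

Pairs whose geodesics pass through 6 — 7–9: 1/2; 7–5: 1; 7–10: 1; 7–8: 1/2.
All other pairs contribute 0.
Summing the contributions gives betweenness(6) = 3.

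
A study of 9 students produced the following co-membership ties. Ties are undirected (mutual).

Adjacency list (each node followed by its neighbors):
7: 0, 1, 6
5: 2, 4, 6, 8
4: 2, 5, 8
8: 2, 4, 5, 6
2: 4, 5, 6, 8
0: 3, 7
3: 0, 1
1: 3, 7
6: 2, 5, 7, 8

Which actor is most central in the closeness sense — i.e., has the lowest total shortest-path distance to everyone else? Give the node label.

6

Farness (sum of distances to all others) for each node — 0:19, 1:19, 2:16, 3:24, 4:21, 5:16, 6:13, 7:14, 8:16.
The smallest farness is 13, for 6, so 6 has the highest closeness.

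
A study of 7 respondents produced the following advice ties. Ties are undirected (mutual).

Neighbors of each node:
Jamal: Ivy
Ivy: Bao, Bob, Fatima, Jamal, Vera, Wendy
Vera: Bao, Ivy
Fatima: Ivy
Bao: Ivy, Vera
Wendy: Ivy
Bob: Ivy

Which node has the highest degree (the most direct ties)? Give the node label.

Ivy

Degrees — Bao:2, Bob:1, Fatima:1, Ivy:6, Jamal:1, Vera:2, Wendy:1.
The maximum is 6, attained only by Ivy.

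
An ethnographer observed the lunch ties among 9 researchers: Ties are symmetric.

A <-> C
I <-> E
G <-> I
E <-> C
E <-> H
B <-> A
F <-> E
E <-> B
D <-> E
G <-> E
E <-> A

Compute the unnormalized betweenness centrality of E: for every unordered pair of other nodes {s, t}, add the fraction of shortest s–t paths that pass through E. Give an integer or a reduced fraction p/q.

Pairs whose geodesics pass through E — D–G: 1; D–B: 1; D–A: 1; D–I: 1; D–C: 1; D–H: 1; D–F: 1; G–B: 1; G–A: 1; G–C: 1; G–H: 1; G–F: 1; B–I: 1; B–C: 1/2 … (+11 more pairs).
All other pairs contribute 0.
Summing the contributions gives betweenness(E) = 49/2.

49/2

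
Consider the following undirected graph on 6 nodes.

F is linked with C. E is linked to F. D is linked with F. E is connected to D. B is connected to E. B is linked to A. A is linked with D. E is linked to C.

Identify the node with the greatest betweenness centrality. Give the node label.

E

Unnormalized betweenness of each node: A:1/2, B:5/6, C:0, D:13/6, E:11/3, F:5/6.
E has the largest value, 11/3, making it the main broker — the node through which the most shortest paths run.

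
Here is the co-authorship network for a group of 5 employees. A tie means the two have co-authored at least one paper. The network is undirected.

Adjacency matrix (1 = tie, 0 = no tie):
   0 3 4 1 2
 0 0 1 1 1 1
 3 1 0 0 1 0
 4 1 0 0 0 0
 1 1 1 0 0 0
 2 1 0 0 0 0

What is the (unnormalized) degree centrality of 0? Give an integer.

0 is directly tied to 1, 2, 3, and 4. That is 4 neighbors, so the degree of 0 is 4.

4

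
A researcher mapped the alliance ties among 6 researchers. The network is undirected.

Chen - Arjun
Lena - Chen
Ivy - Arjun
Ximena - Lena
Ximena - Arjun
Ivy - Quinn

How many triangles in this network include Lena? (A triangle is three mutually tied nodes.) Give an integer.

Lena's neighbors are Chen and Ximena, but none of them are tied to each other, so no triangle contains Lena.

0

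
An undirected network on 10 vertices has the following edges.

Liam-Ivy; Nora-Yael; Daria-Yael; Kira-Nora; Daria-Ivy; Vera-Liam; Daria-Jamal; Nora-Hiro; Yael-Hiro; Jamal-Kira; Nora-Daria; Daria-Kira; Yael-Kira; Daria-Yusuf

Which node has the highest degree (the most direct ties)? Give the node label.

Degrees — Daria:6, Hiro:2, Ivy:2, Jamal:2, Kira:4, Liam:2, Nora:4, Vera:1, Yael:4, Yusuf:1.
The maximum is 6, attained only by Daria.

Daria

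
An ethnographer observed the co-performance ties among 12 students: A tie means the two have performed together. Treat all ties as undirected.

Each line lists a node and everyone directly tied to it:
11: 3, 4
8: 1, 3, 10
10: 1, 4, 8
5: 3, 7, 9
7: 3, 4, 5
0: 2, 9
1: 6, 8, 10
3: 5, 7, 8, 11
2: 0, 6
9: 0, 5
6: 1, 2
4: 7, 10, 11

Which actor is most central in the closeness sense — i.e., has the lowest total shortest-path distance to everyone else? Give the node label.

Farness (sum of distances to all others) for each node — 0:31, 1:25, 2:32, 3:22, 4:25, 5:24, 6:29, 7:25, 8:23, 9:28, 10:25, 11:29.
The smallest farness is 22, for 3, so 3 has the highest closeness.

3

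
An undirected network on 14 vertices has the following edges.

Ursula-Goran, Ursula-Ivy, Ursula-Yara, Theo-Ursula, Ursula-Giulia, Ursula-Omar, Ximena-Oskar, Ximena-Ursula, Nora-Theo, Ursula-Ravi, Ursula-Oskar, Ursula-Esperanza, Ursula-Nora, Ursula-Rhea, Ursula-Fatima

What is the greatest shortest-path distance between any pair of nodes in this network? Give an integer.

2

Eccentricity of each node (its greatest distance to any other): Esperanza:2, Fatima:2, Giulia:2, Goran:2, Ivy:2, Nora:2, Omar:2, Oskar:2, Ravi:2, Rhea:2, Theo:2, Ursula:1, Ximena:2, Yara:2.
The maximum eccentricity is 2, realized for instance by the pair Esperanza–Nora via Esperanza – Ursula – Nora. So the diameter is 2.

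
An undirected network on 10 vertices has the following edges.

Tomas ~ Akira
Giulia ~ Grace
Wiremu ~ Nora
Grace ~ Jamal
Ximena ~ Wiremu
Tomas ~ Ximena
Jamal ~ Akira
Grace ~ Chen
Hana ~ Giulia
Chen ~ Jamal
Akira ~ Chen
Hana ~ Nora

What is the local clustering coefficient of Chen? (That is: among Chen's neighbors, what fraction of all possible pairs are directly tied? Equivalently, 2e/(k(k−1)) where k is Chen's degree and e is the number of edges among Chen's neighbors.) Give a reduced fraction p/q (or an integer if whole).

Chen's neighbors: Akira, Grace, and Jamal (k = 3).
Possible neighbor pairs: C(3,2) = 3. Edges among them: Akira–Jamal, Grace–Jamal → e = 2.
Clustering(Chen) = 2/3.

2/3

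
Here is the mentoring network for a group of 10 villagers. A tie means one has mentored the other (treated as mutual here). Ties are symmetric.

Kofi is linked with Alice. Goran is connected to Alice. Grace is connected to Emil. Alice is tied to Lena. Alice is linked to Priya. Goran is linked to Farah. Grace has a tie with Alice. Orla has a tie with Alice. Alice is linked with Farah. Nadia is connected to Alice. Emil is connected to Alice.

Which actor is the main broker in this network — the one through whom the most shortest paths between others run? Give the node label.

Alice

Unnormalized betweenness of each node: Alice:34, Emil:0, Farah:0, Goran:0, Grace:0, Kofi:0, Lena:0, Nadia:0, Orla:0, Priya:0.
Alice has the largest value, 34, making it the main broker — the node through which the most shortest paths run.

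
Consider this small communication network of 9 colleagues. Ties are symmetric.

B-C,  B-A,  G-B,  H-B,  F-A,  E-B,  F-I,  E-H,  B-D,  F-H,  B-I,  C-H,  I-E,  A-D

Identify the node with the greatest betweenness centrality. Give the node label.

B

Unnormalized betweenness of each node: A:5/3, B:95/6, C:0, D:0, E:1/3, F:4/3, G:0, H:8/3, I:7/6.
B has the largest value, 95/6, making it the main broker — the node through which the most shortest paths run.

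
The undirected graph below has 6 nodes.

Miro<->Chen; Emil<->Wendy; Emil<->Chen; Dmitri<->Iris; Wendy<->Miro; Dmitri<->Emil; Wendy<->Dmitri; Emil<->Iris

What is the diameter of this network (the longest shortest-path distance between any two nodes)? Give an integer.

3

Eccentricity of each node (its greatest distance to any other): Chen:2, Dmitri:2, Emil:2, Iris:3, Miro:3, Wendy:2.
The maximum eccentricity is 3, realized for instance by the pair Iris–Miro via Iris – Dmitri – Wendy – Miro. So the diameter is 3.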